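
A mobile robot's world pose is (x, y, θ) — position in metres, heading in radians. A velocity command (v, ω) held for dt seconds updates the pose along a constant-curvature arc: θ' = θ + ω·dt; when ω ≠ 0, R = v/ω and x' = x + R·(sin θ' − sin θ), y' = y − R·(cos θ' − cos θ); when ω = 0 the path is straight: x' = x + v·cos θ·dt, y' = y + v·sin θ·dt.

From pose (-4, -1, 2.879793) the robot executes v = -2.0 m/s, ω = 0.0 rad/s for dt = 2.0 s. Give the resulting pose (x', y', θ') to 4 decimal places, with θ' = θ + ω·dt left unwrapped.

(-0.1363, -2.0353, 2.8798)

θ' = 2.8798 + 0.0·2.0 = 2.8798
ω = 0 → straight: x' = -4 + -2.0·cos(2.8798)·2.0 = -0.1363
y' = -1 + -2.0·sin(2.8798)·2.0 = -2.0353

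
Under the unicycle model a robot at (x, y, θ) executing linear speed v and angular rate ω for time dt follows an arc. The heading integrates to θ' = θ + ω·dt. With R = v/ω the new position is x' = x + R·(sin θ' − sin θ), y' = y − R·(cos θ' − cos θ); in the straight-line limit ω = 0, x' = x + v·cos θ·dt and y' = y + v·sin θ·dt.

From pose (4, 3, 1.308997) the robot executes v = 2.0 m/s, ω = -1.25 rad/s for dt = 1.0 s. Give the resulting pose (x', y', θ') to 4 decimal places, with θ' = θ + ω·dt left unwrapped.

(5.4511, 4.1831, 0.0590)

θ' = 1.3090 + -1.25·1.0 = 0.0590
R = v/ω = 2.0/-1.25 = -1.6000
x' = 4 + -1.6000·(sin 0.0590 − sin 1.3090) = 5.4511
y' = 3 − -1.6000·(cos 0.0590 − cos 1.3090) = 4.1831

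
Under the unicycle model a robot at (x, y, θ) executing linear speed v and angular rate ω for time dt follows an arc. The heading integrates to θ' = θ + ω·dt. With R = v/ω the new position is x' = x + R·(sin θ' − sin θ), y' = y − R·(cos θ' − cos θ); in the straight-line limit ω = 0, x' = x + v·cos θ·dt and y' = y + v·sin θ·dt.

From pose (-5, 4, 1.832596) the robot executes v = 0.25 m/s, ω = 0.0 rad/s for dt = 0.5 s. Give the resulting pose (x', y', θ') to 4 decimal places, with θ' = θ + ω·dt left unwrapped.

θ' = 1.8326 + 0.0·0.5 = 1.8326
ω = 0 → straight: x' = -5 + 0.25·cos(1.8326)·0.5 = -5.0324
y' = 4 + 0.25·sin(1.8326)·0.5 = 4.1207

(-5.0324, 4.1207, 1.8326)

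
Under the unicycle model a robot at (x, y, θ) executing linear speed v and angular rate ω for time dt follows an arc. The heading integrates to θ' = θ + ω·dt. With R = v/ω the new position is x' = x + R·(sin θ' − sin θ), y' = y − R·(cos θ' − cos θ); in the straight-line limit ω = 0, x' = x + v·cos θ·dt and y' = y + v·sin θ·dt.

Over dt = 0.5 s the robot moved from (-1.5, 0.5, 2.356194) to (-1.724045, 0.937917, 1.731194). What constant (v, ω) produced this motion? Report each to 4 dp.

Δθ = 1.731194 − 2.356194 = -0.625000
ω = Δθ/dt = -0.625000/0.5 = -1.2500
R = −Δy/(cos θ' − cos θ) = -0.8000
v = R·ω = -0.8000·-1.2500 = 1.0000

v = 1.0000, ω = -1.2500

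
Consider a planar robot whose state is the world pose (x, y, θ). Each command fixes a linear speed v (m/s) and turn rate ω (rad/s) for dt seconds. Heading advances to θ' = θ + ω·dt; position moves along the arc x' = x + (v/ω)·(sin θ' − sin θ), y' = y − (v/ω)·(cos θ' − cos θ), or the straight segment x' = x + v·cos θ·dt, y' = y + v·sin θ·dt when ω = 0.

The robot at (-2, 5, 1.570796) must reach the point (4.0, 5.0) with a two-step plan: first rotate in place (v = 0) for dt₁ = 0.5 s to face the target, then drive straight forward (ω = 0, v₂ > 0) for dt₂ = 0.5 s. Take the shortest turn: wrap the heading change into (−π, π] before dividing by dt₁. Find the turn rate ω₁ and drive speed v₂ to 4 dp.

heading to target = atan2(5−5, 4−-2) = 0.0000
Δθ = wrap(0.0000 − 1.5708) = -1.5708; ω₁ = Δθ/dt₁ = -3.1416
distance = √((4−-2)² + (5−5)²) = 6.0000; v₂ = distance/dt₂ = 12.0000

ω₁ = -3.1416, v₂ = 12.0000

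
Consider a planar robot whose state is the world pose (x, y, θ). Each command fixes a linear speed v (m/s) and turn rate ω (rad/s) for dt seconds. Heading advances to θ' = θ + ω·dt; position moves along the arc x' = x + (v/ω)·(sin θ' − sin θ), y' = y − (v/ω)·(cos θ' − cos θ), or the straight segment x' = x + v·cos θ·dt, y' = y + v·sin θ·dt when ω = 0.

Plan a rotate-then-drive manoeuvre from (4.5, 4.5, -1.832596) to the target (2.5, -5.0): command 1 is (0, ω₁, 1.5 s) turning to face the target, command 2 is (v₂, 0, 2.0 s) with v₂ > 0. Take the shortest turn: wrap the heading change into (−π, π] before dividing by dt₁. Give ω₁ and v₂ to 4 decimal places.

heading to target = atan2(-5−4.5, 2.5−4.5) = -1.7783
Δθ = wrap(-1.7783 − -1.8326) = 0.0543; ω₁ = Δθ/dt₁ = 0.0362
distance = √((2.5−4.5)² + (-5−4.5)²) = 9.7082; v₂ = distance/dt₂ = 4.8541

ω₁ = 0.0362, v₂ = 4.8541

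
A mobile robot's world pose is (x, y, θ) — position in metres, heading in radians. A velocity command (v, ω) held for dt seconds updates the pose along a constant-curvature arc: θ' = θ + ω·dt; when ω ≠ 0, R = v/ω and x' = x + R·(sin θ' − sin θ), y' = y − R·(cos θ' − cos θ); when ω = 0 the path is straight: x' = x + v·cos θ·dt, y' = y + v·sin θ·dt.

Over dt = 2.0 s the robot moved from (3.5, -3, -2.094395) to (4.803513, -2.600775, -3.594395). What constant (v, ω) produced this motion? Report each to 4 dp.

Δθ = -3.594395 − -2.094395 = -1.500000
ω = Δθ/dt = -1.500000/2.0 = -0.7500
R = Δx/(sin θ' − sin θ) = 1.0000
v = R·ω = 1.0000·-0.7500 = -0.7500

v = -0.7500, ω = -0.7500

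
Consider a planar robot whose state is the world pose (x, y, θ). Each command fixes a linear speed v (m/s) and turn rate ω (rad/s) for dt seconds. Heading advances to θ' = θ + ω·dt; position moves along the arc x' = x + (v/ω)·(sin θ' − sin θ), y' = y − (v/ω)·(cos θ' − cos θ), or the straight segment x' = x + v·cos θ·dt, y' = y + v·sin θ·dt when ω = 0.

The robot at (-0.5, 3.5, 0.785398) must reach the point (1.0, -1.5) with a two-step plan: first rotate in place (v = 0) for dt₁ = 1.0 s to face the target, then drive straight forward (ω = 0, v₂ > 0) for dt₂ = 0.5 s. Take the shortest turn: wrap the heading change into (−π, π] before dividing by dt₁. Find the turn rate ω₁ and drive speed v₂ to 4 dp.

ω₁ = -2.0647, v₂ = 10.4403

heading to target = atan2(-1.5−3.5, 1−-0.5) = -1.2793
Δθ = wrap(-1.2793 − 0.7854) = -2.0647; ω₁ = Δθ/dt₁ = -2.0647
distance = √((1−-0.5)² + (-1.5−3.5)²) = 5.2202; v₂ = distance/dt₂ = 10.4403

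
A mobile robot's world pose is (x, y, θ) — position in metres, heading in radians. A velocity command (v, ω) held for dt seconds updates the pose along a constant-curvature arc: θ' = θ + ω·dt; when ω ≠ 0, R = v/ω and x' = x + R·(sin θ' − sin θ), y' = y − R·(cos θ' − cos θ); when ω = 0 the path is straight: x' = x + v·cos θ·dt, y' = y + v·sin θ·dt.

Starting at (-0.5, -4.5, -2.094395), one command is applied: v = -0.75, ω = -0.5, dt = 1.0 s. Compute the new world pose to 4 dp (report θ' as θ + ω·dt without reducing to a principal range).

(0.0186, -3.9690, -2.5944)

θ' = -2.0944 + -0.5·1.0 = -2.5944
R = v/ω = -0.75/-0.5 = 1.5000
x' = -0.5 + 1.5000·(sin -2.5944 − sin -2.0944) = 0.0186
y' = -4.5 − 1.5000·(cos -2.5944 − cos -2.0944) = -3.9690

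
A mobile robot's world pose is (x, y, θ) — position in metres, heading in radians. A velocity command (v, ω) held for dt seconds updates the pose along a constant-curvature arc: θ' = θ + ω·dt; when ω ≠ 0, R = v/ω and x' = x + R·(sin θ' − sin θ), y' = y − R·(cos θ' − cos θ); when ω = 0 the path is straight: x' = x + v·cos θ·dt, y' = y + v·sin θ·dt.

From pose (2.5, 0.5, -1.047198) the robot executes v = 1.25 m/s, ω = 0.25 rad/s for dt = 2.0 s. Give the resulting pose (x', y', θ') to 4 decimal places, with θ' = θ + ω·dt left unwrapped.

(4.2286, -1.2699, -0.5472)

θ' = -1.0472 + 0.25·2.0 = -0.5472
R = v/ω = 1.25/0.25 = 5.0000
x' = 2.5 + 5.0000·(sin -0.5472 − sin -1.0472) = 4.2286
y' = 0.5 − 5.0000·(cos -0.5472 − cos -1.0472) = -1.2699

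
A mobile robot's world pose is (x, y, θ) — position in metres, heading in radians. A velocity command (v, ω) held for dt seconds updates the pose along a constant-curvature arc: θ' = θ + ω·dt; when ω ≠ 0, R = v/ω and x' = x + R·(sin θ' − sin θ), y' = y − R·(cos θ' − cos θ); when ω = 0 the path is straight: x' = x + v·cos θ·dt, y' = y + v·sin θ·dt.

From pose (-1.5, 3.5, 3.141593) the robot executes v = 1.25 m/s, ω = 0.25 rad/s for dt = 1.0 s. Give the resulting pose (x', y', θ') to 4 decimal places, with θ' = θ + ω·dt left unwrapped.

(-2.7370, 3.3446, 3.3916)

θ' = 3.1416 + 0.25·1.0 = 3.3916
R = v/ω = 1.25/0.25 = 5.0000
x' = -1.5 + 5.0000·(sin 3.3916 − sin 3.1416) = -2.7370
y' = 3.5 − 5.0000·(cos 3.3916 − cos 3.1416) = 3.3446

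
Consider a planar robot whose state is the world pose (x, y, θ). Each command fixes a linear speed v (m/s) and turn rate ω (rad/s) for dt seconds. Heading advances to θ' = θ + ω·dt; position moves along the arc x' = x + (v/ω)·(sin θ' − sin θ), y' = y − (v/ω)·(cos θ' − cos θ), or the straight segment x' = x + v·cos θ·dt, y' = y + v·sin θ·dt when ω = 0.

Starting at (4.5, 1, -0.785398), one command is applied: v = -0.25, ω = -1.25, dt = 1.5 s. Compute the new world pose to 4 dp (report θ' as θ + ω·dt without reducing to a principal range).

(4.5489, 1.3187, -2.6604)

θ' = -0.7854 + -1.25·1.5 = -2.6604
R = v/ω = -0.25/-1.25 = 0.2000
x' = 4.5 + 0.2000·(sin -2.6604 − sin -0.7854) = 4.5489
y' = 1 − 0.2000·(cos -2.6604 − cos -0.7854) = 1.3187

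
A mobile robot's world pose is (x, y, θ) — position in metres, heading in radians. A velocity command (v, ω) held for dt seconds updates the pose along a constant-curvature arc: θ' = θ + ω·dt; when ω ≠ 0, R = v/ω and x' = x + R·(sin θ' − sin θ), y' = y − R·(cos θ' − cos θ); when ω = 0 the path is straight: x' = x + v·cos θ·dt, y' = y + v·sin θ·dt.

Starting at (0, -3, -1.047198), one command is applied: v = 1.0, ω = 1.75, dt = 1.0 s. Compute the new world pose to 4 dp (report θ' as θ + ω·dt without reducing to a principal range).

(0.8642, -3.1503, 0.7028)

θ' = -1.0472 + 1.75·1.0 = 0.7028
R = v/ω = 1.0/1.75 = 0.5714
x' = 0 + 0.5714·(sin 0.7028 − sin -1.0472) = 0.8642
y' = -3 − 0.5714·(cos 0.7028 − cos -1.0472) = -3.1503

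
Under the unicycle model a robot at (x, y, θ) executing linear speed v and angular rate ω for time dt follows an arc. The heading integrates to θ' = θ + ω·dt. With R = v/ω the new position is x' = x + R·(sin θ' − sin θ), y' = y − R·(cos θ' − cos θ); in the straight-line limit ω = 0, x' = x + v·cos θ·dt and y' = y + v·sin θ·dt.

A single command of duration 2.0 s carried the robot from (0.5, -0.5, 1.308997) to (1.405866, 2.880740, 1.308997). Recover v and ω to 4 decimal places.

Δθ = 1.308997 − 1.308997 = 0.000000
ω = Δθ/dt = 0.000000/2.0 = 0.0000
ω = 0 → v = (Δx·cos θ + Δy·sin θ)/dt = 1.7500

v = 1.7500, ω = 0.0000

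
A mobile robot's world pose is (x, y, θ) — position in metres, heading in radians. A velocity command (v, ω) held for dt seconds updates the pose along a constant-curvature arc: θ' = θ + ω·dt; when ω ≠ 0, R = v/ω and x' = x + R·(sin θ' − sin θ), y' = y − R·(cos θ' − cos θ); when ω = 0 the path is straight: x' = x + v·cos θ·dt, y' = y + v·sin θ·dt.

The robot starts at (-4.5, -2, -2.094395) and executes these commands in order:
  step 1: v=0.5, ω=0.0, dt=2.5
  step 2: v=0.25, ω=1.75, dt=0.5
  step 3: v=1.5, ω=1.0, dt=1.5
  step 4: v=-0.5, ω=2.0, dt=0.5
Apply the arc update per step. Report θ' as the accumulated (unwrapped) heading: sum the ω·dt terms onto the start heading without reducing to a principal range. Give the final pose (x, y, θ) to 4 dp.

(-3.4820, -4.2968, 1.2806)

step 1: θ'=-2.0944 (straight) → pose (-5.1250, -3.0825, -2.0944)
step 2: θ'=-1.2194 (R=0.1429) → pose (-5.1354, -3.2031, -1.2194)
step 3: θ'=0.2806 (R=1.5000) → pose (-3.3117, -4.1281, 0.2806)
step 4: θ'=1.2806 (R=-0.2500) → pose (-3.4820, -4.2968, 1.2806)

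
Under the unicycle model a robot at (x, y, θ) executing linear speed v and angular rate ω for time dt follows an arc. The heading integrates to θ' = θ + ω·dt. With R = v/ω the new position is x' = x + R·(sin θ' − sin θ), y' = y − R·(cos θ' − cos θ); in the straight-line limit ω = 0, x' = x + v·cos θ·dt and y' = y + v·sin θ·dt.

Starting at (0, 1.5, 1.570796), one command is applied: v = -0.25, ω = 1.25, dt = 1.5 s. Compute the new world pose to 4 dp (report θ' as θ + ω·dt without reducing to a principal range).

(0.2599, 1.3092, 3.4458)

θ' = 1.5708 + 1.25·1.5 = 3.4458
R = v/ω = -0.25/1.25 = -0.2000
x' = 0 + -0.2000·(sin 3.4458 − sin 1.5708) = 0.2599
y' = 1.5 − -0.2000·(cos 3.4458 − cos 1.5708) = 1.3092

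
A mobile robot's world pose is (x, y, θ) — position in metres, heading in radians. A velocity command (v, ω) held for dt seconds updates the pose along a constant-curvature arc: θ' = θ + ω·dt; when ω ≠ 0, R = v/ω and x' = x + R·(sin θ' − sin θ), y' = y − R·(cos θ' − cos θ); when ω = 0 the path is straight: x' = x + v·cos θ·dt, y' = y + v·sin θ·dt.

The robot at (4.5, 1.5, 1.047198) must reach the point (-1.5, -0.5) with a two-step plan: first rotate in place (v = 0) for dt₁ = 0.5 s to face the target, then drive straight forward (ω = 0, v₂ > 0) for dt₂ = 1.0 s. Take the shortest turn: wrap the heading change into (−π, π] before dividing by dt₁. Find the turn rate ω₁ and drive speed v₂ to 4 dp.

ω₁ = 4.8323, v₂ = 6.3246

heading to target = atan2(-0.5−1.5, -1.5−4.5) = -2.8198
Δθ = wrap(-2.8198 − 1.0472) = 2.4161; ω₁ = Δθ/dt₁ = 4.8323
distance = √((-1.5−4.5)² + (-0.5−1.5)²) = 6.3246; v₂ = distance/dt₂ = 6.3246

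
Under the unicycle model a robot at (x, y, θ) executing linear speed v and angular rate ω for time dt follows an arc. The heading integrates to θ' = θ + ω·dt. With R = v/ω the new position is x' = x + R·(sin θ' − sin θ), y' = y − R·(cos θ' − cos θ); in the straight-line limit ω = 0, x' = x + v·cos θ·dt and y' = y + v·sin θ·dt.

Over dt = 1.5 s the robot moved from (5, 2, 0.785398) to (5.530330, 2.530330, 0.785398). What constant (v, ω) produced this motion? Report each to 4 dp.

Δθ = 0.785398 − 0.785398 = 0.000000
ω = Δθ/dt = 0.000000/1.5 = 0.0000
ω = 0 → v = (Δx·cos θ + Δy·sin θ)/dt = 0.5000

v = 0.5000, ω = 0.0000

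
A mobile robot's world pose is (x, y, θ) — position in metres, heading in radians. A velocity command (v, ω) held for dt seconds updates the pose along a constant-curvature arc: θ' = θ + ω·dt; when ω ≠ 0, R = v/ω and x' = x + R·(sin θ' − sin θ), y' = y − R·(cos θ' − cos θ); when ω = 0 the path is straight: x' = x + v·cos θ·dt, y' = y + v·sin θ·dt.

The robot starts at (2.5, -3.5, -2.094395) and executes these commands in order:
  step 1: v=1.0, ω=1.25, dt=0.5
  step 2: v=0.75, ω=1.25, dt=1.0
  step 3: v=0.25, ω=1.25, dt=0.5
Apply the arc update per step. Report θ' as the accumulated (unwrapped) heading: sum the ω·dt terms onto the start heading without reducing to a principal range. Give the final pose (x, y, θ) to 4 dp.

(2.9857, -4.4944, 0.4056)

step 1: θ'=-1.4694 (R=0.8000) → pose (2.3969, -3.9810, -1.4694)
step 2: θ'=-0.2194 (R=0.6000) → pose (2.8633, -4.5059, -0.2194)
step 3: θ'=0.4056 (R=0.2000) → pose (2.9857, -4.4944, 0.4056)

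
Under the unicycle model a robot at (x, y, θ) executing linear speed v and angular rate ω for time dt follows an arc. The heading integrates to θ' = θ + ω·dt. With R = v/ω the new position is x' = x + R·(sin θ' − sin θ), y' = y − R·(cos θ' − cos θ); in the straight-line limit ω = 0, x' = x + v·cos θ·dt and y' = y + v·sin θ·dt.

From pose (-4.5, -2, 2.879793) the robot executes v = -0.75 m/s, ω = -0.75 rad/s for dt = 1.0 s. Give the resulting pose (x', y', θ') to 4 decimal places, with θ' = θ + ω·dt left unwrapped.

θ' = 2.8798 + -0.75·1.0 = 2.1298
R = v/ω = -0.75/-0.75 = 1.0000
x' = -4.5 + 1.0000·(sin 2.1298 − sin 2.8798) = -3.9110
y' = -2 − 1.0000·(cos 2.1298 − cos 2.8798) = -2.4356

(-3.9110, -2.4356, 2.1298)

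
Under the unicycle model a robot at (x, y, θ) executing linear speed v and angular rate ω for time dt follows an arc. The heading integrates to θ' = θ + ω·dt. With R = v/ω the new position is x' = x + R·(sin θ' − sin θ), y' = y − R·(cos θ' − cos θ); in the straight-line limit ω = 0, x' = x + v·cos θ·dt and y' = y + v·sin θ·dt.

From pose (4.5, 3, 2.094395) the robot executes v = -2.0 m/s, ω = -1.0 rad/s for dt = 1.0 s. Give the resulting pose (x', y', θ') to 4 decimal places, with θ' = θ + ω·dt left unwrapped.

θ' = 2.0944 + -1.0·1.0 = 1.0944
R = v/ω = -2.0/-1.0 = 2.0000
x' = 4.5 + 2.0000·(sin 1.0944 − sin 2.0944) = 4.5453
y' = 3 − 2.0000·(cos 1.0944 − cos 2.0944) = 1.0828

(4.5453, 1.0828, 1.0944)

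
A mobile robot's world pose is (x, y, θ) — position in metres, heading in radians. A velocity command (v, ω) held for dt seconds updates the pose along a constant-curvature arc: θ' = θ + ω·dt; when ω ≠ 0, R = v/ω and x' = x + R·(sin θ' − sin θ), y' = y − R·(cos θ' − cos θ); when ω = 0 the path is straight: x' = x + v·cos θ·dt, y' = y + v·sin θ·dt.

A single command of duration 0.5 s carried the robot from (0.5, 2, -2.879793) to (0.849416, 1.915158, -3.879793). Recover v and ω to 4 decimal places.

v = -0.7500, ω = -2.0000

Δθ = -3.879793 − -2.879793 = -1.000000
ω = Δθ/dt = -1.000000/0.5 = -2.0000
R = Δx/(sin θ' − sin θ) = 0.3750
v = R·ω = 0.3750·-2.0000 = -0.7500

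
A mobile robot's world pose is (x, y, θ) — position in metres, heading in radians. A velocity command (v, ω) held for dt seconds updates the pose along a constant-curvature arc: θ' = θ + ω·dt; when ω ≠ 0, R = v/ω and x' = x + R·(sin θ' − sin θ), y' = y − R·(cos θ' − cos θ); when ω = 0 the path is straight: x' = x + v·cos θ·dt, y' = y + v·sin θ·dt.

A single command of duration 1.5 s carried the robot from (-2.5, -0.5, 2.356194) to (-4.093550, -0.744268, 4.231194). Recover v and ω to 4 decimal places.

Δθ = 4.231194 − 2.356194 = 1.875000
ω = Δθ/dt = 1.875000/1.5 = 1.2500
R = Δx/(sin θ' − sin θ) = 1.0000
v = R·ω = 1.0000·1.2500 = 1.2500

v = 1.2500, ω = 1.2500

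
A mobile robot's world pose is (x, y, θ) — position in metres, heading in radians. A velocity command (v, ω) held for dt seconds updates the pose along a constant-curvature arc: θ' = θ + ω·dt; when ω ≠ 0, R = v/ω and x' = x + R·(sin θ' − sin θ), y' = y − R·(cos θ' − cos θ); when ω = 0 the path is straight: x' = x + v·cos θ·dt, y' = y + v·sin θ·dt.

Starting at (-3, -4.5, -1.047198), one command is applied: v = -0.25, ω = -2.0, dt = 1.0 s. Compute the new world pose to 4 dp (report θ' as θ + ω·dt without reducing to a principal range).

θ' = -1.0472 + -2.0·1.0 = -3.0472
R = v/ω = -0.25/-2.0 = 0.1250
x' = -3 + 0.1250·(sin -3.0472 − sin -1.0472) = -2.9035
y' = -4.5 − 0.1250·(cos -3.0472 − cos -1.0472) = -4.3131

(-2.9035, -4.3131, -3.0472)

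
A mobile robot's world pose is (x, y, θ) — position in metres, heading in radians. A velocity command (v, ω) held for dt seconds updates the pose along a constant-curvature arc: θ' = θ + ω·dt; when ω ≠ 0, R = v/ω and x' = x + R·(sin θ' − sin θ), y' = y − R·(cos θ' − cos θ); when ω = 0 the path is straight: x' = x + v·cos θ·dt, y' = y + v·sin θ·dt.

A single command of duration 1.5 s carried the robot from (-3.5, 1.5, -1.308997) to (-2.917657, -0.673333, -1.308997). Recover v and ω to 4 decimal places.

Δθ = -1.308997 − -1.308997 = 0.000000
ω = Δθ/dt = 0.000000/1.5 = 0.0000
ω = 0 → v = (Δx·cos θ + Δy·sin θ)/dt = 1.5000

v = 1.5000, ω = 0.0000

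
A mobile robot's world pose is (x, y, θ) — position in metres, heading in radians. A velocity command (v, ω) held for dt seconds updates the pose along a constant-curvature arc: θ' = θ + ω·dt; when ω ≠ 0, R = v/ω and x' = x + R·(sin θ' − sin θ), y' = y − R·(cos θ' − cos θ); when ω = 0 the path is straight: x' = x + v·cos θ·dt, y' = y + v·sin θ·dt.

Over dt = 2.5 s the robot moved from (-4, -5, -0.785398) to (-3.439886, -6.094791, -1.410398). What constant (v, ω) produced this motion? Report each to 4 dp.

v = 0.5000, ω = -0.2500

Δθ = -1.410398 − -0.785398 = -0.625000
ω = Δθ/dt = -0.625000/2.5 = -0.2500
R = −Δy/(cos θ' − cos θ) = -2.0000
v = R·ω = -2.0000·-0.2500 = 0.5000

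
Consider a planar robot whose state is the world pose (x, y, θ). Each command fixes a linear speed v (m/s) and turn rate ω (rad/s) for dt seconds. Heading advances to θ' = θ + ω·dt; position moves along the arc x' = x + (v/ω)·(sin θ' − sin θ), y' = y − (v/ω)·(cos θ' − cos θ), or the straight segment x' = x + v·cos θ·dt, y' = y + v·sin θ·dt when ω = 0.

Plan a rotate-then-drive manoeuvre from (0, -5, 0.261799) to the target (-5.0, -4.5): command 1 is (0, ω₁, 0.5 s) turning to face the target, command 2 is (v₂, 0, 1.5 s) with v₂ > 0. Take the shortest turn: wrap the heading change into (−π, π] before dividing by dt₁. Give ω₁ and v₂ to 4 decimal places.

heading to target = atan2(-4.5−-5, -5−0) = 3.0419
Δθ = wrap(3.0419 − 0.2618) = 2.7801; ω₁ = Δθ/dt₁ = 5.5603
distance = √((-5−0)² + (-4.5−-5)²) = 5.0249; v₂ = distance/dt₂ = 3.3500

ω₁ = 5.5603, v₂ = 3.3500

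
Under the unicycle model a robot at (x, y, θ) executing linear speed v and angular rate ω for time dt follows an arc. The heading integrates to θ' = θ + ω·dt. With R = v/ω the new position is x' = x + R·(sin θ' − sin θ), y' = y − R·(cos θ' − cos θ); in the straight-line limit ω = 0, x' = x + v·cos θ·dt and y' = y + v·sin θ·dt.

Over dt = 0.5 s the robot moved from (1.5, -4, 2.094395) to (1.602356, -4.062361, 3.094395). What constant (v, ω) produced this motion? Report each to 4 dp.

v = -0.2500, ω = 2.0000

Δθ = 3.094395 − 2.094395 = 1.000000
ω = Δθ/dt = 1.000000/0.5 = 2.0000
R = Δx/(sin θ' − sin θ) = -0.1250
v = R·ω = -0.1250·2.0000 = -0.2500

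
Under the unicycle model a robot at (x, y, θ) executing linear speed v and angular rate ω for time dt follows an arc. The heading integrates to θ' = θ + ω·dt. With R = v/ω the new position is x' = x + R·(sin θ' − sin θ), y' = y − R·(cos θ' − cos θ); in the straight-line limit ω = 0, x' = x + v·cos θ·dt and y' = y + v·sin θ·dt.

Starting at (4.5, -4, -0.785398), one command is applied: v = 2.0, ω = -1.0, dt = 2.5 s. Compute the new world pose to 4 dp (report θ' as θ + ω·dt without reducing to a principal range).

(2.7992, -7.3936, -3.2854)

θ' = -0.7854 + -1.0·2.5 = -3.2854
R = v/ω = 2.0/-1.0 = -2.0000
x' = 4.5 + -2.0000·(sin -3.2854 − sin -0.7854) = 2.7992
y' = -4 − -2.0000·(cos -3.2854 − cos -0.7854) = -7.3936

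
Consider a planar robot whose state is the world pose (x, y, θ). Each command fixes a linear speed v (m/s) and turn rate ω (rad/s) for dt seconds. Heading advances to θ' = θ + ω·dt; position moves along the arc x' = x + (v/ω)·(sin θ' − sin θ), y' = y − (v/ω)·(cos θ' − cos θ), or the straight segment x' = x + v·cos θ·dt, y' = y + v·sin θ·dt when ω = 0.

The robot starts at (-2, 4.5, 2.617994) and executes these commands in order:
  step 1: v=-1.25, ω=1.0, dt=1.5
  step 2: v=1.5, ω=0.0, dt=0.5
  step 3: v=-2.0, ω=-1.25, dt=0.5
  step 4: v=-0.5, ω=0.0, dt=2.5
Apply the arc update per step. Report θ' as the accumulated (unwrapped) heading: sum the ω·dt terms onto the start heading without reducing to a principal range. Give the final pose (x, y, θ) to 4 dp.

step 1: θ'=4.1180 (R=-1.2500) → pose (-0.3394, 4.8825, 4.1180)
step 2: θ'=4.1180 (straight) → pose (-0.7594, 4.2612, 4.1180)
step 3: θ'=3.4930 (R=1.6000) → pose (0.0154, 4.8674, 3.4930)
step 4: θ'=3.4930 (straight) → pose (1.1891, 5.2976, 3.4930)

(1.1891, 5.2976, 3.4930)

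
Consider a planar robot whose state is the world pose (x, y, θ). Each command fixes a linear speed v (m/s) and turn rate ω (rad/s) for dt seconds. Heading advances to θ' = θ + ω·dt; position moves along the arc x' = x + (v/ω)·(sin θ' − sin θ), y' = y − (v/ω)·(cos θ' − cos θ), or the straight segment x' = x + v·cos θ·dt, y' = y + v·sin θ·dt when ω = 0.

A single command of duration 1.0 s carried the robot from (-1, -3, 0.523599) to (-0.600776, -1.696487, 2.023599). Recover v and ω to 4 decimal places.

Δθ = 2.023599 − 0.523599 = 1.500000
ω = Δθ/dt = 1.500000/1.0 = 1.5000
R = −Δy/(cos θ' − cos θ) = 1.0000
v = R·ω = 1.0000·1.5000 = 1.5000

v = 1.5000, ω = 1.5000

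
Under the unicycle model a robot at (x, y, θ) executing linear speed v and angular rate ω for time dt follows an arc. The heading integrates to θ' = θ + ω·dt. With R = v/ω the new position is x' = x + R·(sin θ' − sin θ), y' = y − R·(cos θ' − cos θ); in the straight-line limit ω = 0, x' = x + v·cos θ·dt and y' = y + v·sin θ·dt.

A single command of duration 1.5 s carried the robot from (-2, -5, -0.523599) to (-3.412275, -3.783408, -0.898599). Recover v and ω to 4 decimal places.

v = -1.2500, ω = -0.2500

Δθ = -0.898599 − -0.523599 = -0.375000
ω = Δθ/dt = -0.375000/1.5 = -0.2500
R = Δx/(sin θ' − sin θ) = 5.0000
v = R·ω = 5.0000·-0.2500 = -1.2500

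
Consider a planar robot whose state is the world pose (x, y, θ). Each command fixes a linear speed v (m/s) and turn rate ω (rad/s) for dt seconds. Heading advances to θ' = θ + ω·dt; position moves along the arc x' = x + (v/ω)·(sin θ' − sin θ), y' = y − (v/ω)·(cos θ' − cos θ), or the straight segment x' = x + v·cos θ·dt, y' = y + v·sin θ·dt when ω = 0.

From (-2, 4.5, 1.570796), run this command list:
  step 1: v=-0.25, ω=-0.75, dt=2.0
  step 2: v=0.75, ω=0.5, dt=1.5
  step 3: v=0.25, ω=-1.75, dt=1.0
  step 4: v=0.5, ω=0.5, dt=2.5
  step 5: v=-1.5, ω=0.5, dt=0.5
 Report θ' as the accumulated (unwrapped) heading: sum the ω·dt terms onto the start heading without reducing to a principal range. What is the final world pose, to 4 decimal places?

(-0.6578, 3.9564, 0.5708)

step 1: θ'=0.0708 (R=0.3333) → pose (-2.3098, 4.1675, 0.0708)
step 2: θ'=0.8208 (R=1.5000) → pose (-1.3183, 4.6413, 0.8208)
step 3: θ'=-0.9292 (R=-0.1429) → pose (-1.0994, 4.6294, -0.9292)
step 4: θ'=0.3208 (R=1.0000) → pose (0.0171, 4.2789, 0.3208)
step 5: θ'=0.5708 (R=-3.0000) → pose (-0.6578, 3.9564, 0.5708)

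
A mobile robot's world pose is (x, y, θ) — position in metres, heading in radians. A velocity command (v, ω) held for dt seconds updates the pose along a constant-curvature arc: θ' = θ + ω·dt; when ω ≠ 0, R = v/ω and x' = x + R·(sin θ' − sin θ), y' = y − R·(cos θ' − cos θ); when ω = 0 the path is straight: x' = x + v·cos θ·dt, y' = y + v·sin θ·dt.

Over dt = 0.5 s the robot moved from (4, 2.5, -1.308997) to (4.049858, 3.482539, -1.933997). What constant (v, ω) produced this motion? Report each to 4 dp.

Δθ = -1.933997 − -1.308997 = -0.625000
ω = Δθ/dt = -0.625000/0.5 = -1.2500
R = −Δy/(cos θ' − cos θ) = 1.6000
v = R·ω = 1.6000·-1.2500 = -2.0000

v = -2.0000, ω = -1.2500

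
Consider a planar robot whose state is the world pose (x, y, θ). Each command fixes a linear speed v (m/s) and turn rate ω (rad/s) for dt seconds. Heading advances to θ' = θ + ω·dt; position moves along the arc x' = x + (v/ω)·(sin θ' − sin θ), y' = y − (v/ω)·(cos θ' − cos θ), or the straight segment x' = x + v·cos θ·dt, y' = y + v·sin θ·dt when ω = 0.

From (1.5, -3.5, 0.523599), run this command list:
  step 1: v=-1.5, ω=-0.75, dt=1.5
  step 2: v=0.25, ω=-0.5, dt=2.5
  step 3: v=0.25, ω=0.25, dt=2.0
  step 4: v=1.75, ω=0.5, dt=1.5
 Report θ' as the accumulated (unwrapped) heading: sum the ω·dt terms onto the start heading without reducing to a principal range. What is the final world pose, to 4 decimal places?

(0.9866, -6.5865, -0.6014)

step 1: θ'=-0.6014 (R=2.0000) → pose (-0.6316, -3.4170, -0.6014)
step 2: θ'=-1.8514 (R=-0.5000) → pose (-0.4341, -3.9678, -1.8514)
step 3: θ'=-1.3514 (R=1.0000) → pose (-0.4492, -4.4624, -1.3514)
step 4: θ'=-0.6014 (R=3.5000) → pose (0.9866, -6.5865, -0.6014)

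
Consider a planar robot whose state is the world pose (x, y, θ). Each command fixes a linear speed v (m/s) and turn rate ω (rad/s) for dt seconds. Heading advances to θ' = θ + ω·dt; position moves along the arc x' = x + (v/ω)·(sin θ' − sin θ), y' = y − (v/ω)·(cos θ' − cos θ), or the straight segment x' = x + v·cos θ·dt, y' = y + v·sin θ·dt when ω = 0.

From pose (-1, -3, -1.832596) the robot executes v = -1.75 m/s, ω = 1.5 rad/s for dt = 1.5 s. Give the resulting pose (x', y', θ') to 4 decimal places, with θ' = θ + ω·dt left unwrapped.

θ' = -1.8326 + 1.5·1.5 = 0.4174
R = v/ω = -1.75/1.5 = -1.1667
x' = -1 + -1.1667·(sin 0.4174 − sin -1.8326) = -2.5999
y' = -3 − -1.1667·(cos 0.4174 − cos -1.8326) = -1.6315

(-2.5999, -1.6315, 0.4174)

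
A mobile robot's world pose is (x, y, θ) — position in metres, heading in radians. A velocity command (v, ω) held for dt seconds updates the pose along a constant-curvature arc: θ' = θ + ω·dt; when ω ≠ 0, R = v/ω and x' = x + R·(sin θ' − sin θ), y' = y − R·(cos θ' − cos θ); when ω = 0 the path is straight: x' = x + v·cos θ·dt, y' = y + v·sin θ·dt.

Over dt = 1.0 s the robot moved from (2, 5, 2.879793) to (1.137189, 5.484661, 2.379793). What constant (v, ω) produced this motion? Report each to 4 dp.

v = 1.0000, ω = -0.5000

Δθ = 2.379793 − 2.879793 = -0.500000
ω = Δθ/dt = -0.500000/1.0 = -0.5000
R = Δx/(sin θ' − sin θ) = -2.0000
v = R·ω = -2.0000·-0.5000 = 1.0000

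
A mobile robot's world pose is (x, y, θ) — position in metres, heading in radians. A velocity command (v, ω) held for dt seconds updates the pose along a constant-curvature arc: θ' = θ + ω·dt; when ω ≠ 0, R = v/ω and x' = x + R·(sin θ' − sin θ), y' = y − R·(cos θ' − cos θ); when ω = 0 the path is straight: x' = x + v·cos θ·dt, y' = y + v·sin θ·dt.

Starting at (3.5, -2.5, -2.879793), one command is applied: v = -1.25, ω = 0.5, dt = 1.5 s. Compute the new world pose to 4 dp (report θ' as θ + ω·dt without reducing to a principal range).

θ' = -2.8798 + 0.5·1.5 = -2.1298
R = v/ω = -1.25/0.5 = -2.5000
x' = 3.5 + -2.5000·(sin -2.1298 − sin -2.8798) = 4.9724
y' = -2.5 − -2.5000·(cos -2.1298 − cos -2.8798) = -1.4110

(4.9724, -1.4110, -2.1298)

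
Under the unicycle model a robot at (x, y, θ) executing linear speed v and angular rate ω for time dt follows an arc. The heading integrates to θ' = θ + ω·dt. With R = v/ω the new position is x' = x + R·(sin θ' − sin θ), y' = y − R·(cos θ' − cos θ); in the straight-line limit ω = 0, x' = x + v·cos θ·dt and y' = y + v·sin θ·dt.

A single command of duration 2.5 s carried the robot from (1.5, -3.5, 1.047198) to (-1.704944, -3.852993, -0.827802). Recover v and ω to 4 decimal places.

Δθ = -0.827802 − 1.047198 = -1.875000
ω = Δθ/dt = -1.875000/2.5 = -0.7500
R = Δx/(sin θ' − sin θ) = 2.0000
v = R·ω = 2.0000·-0.7500 = -1.5000

v = -1.5000, ω = -0.7500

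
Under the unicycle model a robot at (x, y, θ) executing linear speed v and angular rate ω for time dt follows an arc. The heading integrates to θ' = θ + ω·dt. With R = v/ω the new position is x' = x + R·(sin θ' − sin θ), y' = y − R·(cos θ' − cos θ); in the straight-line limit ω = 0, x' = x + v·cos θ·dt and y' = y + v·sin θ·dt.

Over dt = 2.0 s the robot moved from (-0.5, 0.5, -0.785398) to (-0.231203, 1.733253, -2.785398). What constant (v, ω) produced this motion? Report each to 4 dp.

Δθ = -2.785398 − -0.785398 = -2.000000
ω = Δθ/dt = -2.000000/2.0 = -1.0000
R = −Δy/(cos θ' − cos θ) = 0.7500
v = R·ω = 0.7500·-1.0000 = -0.7500

v = -0.7500, ω = -1.0000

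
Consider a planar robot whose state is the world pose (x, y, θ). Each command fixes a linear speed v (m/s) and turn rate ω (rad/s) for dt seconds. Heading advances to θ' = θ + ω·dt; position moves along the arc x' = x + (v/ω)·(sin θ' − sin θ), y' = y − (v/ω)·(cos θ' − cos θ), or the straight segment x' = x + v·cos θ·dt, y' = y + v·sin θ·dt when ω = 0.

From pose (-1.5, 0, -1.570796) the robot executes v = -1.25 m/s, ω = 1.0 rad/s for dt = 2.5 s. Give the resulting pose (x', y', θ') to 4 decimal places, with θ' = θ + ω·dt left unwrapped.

(-3.7514, 0.7481, 0.9292)

θ' = -1.5708 + 1.0·2.5 = 0.9292
R = v/ω = -1.25/1.0 = -1.2500
x' = -1.5 + -1.2500·(sin 0.9292 − sin -1.5708) = -3.7514
y' = 0 − -1.2500·(cos 0.9292 − cos -1.5708) = 0.7481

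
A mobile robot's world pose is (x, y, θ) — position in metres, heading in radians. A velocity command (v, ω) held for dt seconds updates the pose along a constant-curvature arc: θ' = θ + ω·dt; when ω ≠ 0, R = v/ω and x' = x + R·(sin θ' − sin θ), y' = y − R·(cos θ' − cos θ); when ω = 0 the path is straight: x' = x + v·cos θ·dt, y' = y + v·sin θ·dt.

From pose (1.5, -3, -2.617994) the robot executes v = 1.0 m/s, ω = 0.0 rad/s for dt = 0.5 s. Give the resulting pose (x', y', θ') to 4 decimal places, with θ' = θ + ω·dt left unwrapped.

θ' = -2.6180 + 0.0·0.5 = -2.6180
ω = 0 → straight: x' = 1.5 + 1.0·cos(-2.6180)·0.5 = 1.0670
y' = -3 + 1.0·sin(-2.6180)·0.5 = -3.2500

(1.0670, -3.2500, -2.6180)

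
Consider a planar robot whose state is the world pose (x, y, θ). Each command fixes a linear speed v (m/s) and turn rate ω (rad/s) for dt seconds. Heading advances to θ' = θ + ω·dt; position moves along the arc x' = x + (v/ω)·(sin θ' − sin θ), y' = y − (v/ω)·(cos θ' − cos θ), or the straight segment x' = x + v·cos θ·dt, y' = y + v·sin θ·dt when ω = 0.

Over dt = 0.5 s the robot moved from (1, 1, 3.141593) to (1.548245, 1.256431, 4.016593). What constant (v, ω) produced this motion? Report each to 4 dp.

Δθ = 4.016593 − 3.141593 = 0.875000
ω = Δθ/dt = 0.875000/0.5 = 1.7500
R = Δx/(sin θ' − sin θ) = -0.7143
v = R·ω = -0.7143·1.7500 = -1.2500

v = -1.2500, ω = 1.7500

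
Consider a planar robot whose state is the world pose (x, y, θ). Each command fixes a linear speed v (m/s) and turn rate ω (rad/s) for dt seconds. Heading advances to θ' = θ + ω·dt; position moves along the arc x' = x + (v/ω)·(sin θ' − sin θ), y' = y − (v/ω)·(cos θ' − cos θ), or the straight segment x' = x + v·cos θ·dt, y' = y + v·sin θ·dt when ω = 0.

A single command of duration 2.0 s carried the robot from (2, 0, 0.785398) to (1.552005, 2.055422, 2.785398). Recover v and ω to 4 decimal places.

Δθ = 2.785398 − 0.785398 = 2.000000
ω = Δθ/dt = 2.000000/2.0 = 1.0000
R = −Δy/(cos θ' − cos θ) = 1.2500
v = R·ω = 1.2500·1.0000 = 1.2500

v = 1.2500, ω = 1.0000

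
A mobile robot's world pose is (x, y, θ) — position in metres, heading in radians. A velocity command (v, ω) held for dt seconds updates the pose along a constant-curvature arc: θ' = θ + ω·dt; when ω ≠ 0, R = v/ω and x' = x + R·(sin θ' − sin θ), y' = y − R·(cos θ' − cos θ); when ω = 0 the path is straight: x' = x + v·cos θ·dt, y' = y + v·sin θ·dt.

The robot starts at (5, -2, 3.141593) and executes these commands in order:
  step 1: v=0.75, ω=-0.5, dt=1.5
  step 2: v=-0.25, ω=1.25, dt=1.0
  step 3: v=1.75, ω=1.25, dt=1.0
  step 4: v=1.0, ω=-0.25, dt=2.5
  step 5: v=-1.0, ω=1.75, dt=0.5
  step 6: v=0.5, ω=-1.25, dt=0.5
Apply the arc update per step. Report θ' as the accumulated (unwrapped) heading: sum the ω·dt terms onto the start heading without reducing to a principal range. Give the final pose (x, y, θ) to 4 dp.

step 1: θ'=2.3916 (R=-1.5000) → pose (3.9775, -1.5975, 2.3916)
step 2: θ'=3.6416 (R=-0.2000) → pose (4.2098, -1.6267, 3.6416)
step 3: θ'=4.8916 (R=1.4000) → pose (3.5034, -3.1049, 4.8916)
step 4: θ'=4.2666 (R=-4.0000) → pose (3.1765, -5.5426, 4.2666)
step 5: θ'=5.1416 (R=-0.5714) → pose (3.1805, -5.0584, 5.1416)
step 6: θ'=4.5166 (R=-0.4000) → pose (3.2092, -5.3027, 4.5166)

(3.2092, -5.3027, 4.5166)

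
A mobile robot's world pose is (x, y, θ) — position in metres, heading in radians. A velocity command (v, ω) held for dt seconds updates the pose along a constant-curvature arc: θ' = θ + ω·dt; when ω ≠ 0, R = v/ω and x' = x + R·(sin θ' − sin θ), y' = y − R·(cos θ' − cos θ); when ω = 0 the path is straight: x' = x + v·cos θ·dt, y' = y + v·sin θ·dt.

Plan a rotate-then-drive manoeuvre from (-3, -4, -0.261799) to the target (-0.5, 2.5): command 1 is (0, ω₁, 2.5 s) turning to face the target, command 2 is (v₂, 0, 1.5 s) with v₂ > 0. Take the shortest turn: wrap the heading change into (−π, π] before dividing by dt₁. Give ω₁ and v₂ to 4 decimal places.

ω₁ = 0.5862, v₂ = 4.6428

heading to target = atan2(2.5−-4, -0.5−-3) = 1.2036
Δθ = wrap(1.2036 − -0.2618) = 1.4654; ω₁ = Δθ/dt₁ = 0.5862
distance = √((-0.5−-3)² + (2.5−-4)²) = 6.9642; v₂ = distance/dt₂ = 4.6428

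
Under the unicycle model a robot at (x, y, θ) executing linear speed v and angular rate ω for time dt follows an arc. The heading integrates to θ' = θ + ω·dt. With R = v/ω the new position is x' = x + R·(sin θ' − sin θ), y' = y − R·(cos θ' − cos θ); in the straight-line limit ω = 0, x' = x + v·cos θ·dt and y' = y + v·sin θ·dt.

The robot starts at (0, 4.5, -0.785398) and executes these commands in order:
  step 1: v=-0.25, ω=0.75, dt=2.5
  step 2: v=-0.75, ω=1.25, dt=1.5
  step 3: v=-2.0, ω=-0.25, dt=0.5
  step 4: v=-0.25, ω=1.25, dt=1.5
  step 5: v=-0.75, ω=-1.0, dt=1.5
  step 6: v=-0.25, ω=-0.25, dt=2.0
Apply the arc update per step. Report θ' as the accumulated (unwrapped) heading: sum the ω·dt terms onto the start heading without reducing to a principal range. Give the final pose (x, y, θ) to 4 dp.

step 1: θ'=1.0896 (R=-0.3333) → pose (-0.5312, 4.4186, 1.0896)
step 2: θ'=2.9646 (R=-0.6000) → pose (-0.1050, 3.5502, 2.9646)
step 3: θ'=2.8396 (R=8.0000) → pose (0.8659, 3.3132, 2.8396)
step 4: θ'=4.7146 (R=-0.2000) → pose (1.1254, 3.5046, 4.7146)
step 5: θ'=3.2146 (R=0.7500) → pose (1.8206, 4.2542, 3.2146)
step 6: θ'=2.7146 (R=1.0000) → pose (2.3077, 4.1671, 2.7146)

(2.3077, 4.1671, 2.7146)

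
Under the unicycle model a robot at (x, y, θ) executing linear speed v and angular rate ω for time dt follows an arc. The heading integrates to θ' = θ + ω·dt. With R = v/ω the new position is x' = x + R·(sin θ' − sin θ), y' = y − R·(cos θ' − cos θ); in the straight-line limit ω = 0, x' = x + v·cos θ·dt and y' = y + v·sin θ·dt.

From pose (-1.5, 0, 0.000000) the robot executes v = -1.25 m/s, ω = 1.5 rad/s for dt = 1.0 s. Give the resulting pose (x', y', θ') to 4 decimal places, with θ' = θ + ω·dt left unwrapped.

θ' = 0.0000 + 1.5·1.0 = 1.5000
R = v/ω = -1.25/1.5 = -0.8333
x' = -1.5 + -0.8333·(sin 1.5000 − sin 0.0000) = -2.3312
y' = 0 − -0.8333·(cos 1.5000 − cos 0.0000) = -0.7744

(-2.3312, -0.7744, 1.5000)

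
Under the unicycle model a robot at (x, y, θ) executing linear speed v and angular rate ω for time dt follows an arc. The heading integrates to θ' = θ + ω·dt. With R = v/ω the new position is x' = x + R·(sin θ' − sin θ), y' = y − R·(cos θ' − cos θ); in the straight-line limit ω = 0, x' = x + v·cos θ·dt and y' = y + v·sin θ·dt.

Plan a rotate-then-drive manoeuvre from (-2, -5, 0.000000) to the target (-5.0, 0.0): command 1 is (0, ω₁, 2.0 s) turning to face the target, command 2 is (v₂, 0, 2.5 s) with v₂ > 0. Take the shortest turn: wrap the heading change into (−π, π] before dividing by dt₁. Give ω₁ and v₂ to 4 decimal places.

heading to target = atan2(0−-5, -5−-2) = 2.1112
Δθ = wrap(2.1112 − 0.0000) = 2.1112; ω₁ = Δθ/dt₁ = 1.0556
distance = √((-5−-2)² + (0−-5)²) = 5.8310; v₂ = distance/dt₂ = 2.3324

ω₁ = 1.0556, v₂ = 2.3324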